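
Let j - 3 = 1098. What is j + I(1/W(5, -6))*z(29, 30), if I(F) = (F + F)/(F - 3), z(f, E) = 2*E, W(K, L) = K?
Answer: 7647/7 ≈ 1092.4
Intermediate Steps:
j = 1101 (j = 3 + 1098 = 1101)
I(F) = 2*F/(-3 + F) (I(F) = (2*F)/(-3 + F) = 2*F/(-3 + F))
j + I(1/W(5, -6))*z(29, 30) = 1101 + (2/(5*(-3 + 1/5)))*(2*30) = 1101 + (2*(1/5)/(-3 + 1/5))*60 = 1101 + (2*(1/5)/(-14/5))*60 = 1101 + (2*(1/5)*(-5/14))*60 = 1101 - 1/7*60 = 1101 - 60/7 = 7647/7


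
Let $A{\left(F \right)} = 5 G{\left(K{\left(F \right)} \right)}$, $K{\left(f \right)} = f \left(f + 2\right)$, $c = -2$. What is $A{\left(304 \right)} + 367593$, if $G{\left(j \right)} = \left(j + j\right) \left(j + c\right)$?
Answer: $86533152873$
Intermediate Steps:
$K{\left(f \right)} = f \left(2 + f\right)$
$G{\left(j \right)} = 2 j \left(-2 + j\right)$ ($G{\left(j \right)} = \left(j + j\right) \left(j - 2\right) = 2 j \left(-2 + j\right)$)
$A{\left(F \right)} = 10 F \left(-2 + F \left(2 + F\right)\right) \left(2 + F\right)$ ($A{\left(F \right)} = 5 \cdot 2 F \left(2 + F\right) \left(-2 + F \left(2 + F\right)\right) = 5 \cdot 2 F \left(-2 + F \left(2 + F\right)\right) \left(2 + F\right) = 10 F \left(-2 + F \left(2 + F\right)\right) \left(2 + F\right)$)
$A{\left(304 \right)} + 367593 = 10 \cdot 304 \left(-2 + 304 \left(2 + 304\right)\right) \left(2 + 304\right) + 367593 = 10 \cdot 304 \left(-2 + 304 \cdot 306\right) 306 + 367593 = 10 \cdot 304 \left(-2 + 93024\right) 306 + 367593 = 10 \cdot 304 \cdot 93022 \cdot 306 + 367593 = 86532785280 + 367593 = 86533152873$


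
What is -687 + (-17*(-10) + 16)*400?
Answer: 73713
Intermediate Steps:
-687 + (-17*(-10) + 16)*400 = -687 + (170 + 16)*400 = -687 + 186*400 = -687 + 74400 = 73713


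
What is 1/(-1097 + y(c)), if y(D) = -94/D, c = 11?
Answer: -11/12161 ≈ -0.00090453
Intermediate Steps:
1/(-1097 + y(c)) = 1/(-1097 - 94/11) = 1/(-12161/11) = -11/12161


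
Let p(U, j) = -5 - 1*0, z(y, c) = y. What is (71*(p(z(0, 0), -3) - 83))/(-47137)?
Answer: 6248/47137 ≈ 0.13255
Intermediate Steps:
p(U, j) = -5 (p(U, j) = -5 + 0 = -5)
(71*(p(z(0, 0), -3) - 83))/(-47137) = (71*(-5 - 83))/(-47137) = (71*(-88))*(-1/47137) = -6248*(-1/47137) = 6248/47137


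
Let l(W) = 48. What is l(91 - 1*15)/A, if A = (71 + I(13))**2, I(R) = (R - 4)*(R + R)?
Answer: 48/93025 ≈ 0.00051599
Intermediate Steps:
I(R) = 2*R*(-4 + R) (I(R) = (-4 + R)*(2*R) = 2*R*(-4 + R))
A = 93025 (A = (71 + 2*13*(-4 + 13))**2 = (71 + 2*13*9)**2 = (71 + 234)**2 = 305**2 = 93025)
l(91 - 1*15)/A = 48/93025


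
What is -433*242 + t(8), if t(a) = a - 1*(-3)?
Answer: -104775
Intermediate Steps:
t(a) = 3 + a (t(a) = a + 3 = 3 + a)
-433*242 + t(8) = -433*242 + (3 + 8) = -104786 + 11 = -104775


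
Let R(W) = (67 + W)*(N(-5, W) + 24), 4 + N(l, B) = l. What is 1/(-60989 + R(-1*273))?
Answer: -1/64079 ≈ -1.5606e-5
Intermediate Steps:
N(l, B) = -4 + l
R(W) = 1005 + 15*W (R(W) = (67 + W)*((-4 - 5) + 24) = (67 + W)*(-9 + 24) = (67 + W)*15 = 1005 + 15*W)
1/(-60989 + R(-1*273)) = 1/(-60989 + (1005 + 15*(-1*273))) = 1/(-60989 + (1005 + 15*(-273))) = 1/(-60989 + (1005 - 4095)) = 1/(-60989 - 3090) = 1/(-64079) = -1/64079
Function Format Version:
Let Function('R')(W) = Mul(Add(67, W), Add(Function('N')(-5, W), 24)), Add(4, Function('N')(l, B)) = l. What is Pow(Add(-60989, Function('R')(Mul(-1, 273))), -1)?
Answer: Rational(-1, 64079) ≈ -1.5606e-5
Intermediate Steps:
Function('N')(l, B) = Add(-4, l)
Function('R')(W) = Add(1005, Mul(15, W)) (Function('R')(W) = Mul(Add(67, W), Add(Add(-4, -5), 24)) = Mul(Add(67, W), Add(-9, 24)) = Mul(Add(67, W), 15) = Add(1005, Mul(15, W)))
Pow(Add(-60989, Function('R')(Mul(-1, 273))), -1) = Pow(Add(-60989, Add(1005, Mul(15, Mul(-1, 273)))), -1) = Pow(Add(-60989, Add(1005, Mul(15, -273))), -1) = Pow(Add(-60989, Add(1005, -4095)), -1) = Pow(Add(-60989, -3090), -1) = Pow(-64079, -1) = Rational(-1, 64079)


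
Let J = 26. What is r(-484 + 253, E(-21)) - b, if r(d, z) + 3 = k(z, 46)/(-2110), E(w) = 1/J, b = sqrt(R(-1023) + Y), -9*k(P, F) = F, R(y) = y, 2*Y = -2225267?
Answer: -28462/9495 - I*sqrt(4454626)/2 ≈ -2.9976 - 1055.3*I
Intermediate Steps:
Y = -2225267/2 (Y = (1/2)*(-2225267) = -2225267/2 ≈ -1.1126e+6)
k(P, F) = -F/9
b = I*sqrt(4454626)/2 (b = sqrt(-1023 - 2225267/2) = sqrt(-2227313/2) = I*sqrt(4454626)/2 ≈ 1055.3*I)
E(w) = 1/26
r(d, z) = -28462/9495 (r(d, z) = -3 - 1/9*46/(-2110) = -3 - 46/9*(-1/2110) = -3 + 23/9495 = -28462/9495)
r(-484 + 253, E(-21)) - b = -28462/9495 - I*sqrt(4454626)/2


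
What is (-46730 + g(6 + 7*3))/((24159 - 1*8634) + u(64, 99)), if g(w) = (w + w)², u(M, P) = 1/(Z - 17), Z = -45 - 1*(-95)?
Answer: -722931/256163 ≈ -2.8222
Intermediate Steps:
Z = 50 (Z = -45 + 95 = 50)
u(M, P) = 1/33 (u(M, P) = 1/(50 - 17) = 1/33)
g(w) = 4*w² (g(w) = (2*w)² = 4*w²)
(-46730 + g(6 + 7*3))/((24159 - 1*8634) + u(64, 99)) = (-46730 + 4*(6 + 7*3)²)/((24159 - 1*8634) + 1/33) = (-46730 + 4*(6 + 21)²)/((24159 - 8634) + 1/33) = (-46730 + 4*27²)/(15525 + 1/33) = (-46730 + 4*729)/(512326/33) = (-46730 + 2916)*(33/512326) = -43814*33/512326 = -722931/256163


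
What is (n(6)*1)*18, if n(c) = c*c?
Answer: 648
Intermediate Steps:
n(c) = c²
(n(6)*1)*18 = (6²*1)*18 = (36*1)*18 = 36*18 = 648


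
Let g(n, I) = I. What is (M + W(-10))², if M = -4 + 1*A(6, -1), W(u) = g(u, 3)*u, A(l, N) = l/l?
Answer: 1089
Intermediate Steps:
A(l, N) = 1
W(u) = 3*u
M = -3 (M = -4 + 1*1 = -4 + 1 = -3)
(M + W(-10))² = (-3 + 3*(-10))² = (-3 - 30)² = (-33)² = 1089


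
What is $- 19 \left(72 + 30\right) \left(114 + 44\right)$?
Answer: $-306204$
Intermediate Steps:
$- 19 \left(72 + 30\right) \left(114 + 44\right) = - 19 \cdot 102 \cdot 158 = \left(-19\right) 16116 = -306204$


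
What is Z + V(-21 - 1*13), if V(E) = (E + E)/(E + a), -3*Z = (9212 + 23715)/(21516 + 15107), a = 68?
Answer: -252665/109869 ≈ -2.2997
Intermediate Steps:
Z = -32927/109869 (Z = -(9212 + 23715)/(3*(21516 + 15107)) = -32927/(3*36623) = -⅓*32927/36623 = -32927/109869 ≈ -0.29969)
V(E) = 2*E/(68 + E) (V(E) = (E + E)/(E + 68) = (2*E)/(68 + E) = 2*E/(68 + E))
Z + V(-21 - 1*13) = -32927/109869 + 2*(-21 - 1*13)/(68 + (-21 - 1*13)) = -32927/109869 + 2*(-21 - 13)/(68 + (-21 - 13)) = -32927/109869 + 2*(-34)/(68 - 34) = -32927/109869 + 2*(-34)/34 = -32927/109869 + 2*(-34)*(1/34) = -32927/109869 - 2 = -252665/109869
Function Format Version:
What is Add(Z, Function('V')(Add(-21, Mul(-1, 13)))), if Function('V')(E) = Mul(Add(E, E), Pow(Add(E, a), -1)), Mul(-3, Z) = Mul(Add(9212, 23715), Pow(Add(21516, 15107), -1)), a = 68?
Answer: Rational(-252665, 109869) ≈ -2.2997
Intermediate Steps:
Z = Rational(-32927, 109869) (Z = Mul(Rational(-1, 3), Mul(Add(9212, 23715), Pow(Add(21516, 15107), -1))) = Mul(Rational(-1, 3), Mul(32927, Pow(36623, -1))) = Mul(Rational(-1, 3), Mul(32927, Rational(1, 36623))) = Mul(Rational(-1, 3), Rational(32927, 36623)) = Rational(-32927, 109869) ≈ -0.29969)
Function('V')(E) = Mul(2, E, Pow(Add(68, E), -1)) (Function('V')(E) = Mul(Add(E, E), Pow(Add(E, 68), -1)) = Mul(Mul(2, E), Pow(Add(68, E), -1)) = Mul(2, E, Pow(Add(68, E), -1)))
Add(Z, Function('V')(Add(-21, Mul(-1, 13)))) = Add(Rational(-32927, 109869), Mul(2, Add(-21, Mul(-1, 13)), Pow(Add(68, Add(-21, Mul(-1, 13))), -1))) = Add(Rational(-32927, 109869), Mul(2, Add(-21, -13), Pow(Add(68, Add(-21, -13)), -1))) = Add(Rational(-32927, 109869), Mul(2, -34, Pow(Add(68, -34), -1))) = Add(Rational(-32927, 109869), Mul(2, -34, Pow(34, -1))) = Add(Rational(-32927, 109869), Mul(2, -34, Rational(1, 34))) = Add(Rational(-32927, 109869), -2) = Rational(-252665, 109869)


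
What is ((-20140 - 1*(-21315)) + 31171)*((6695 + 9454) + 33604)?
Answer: 1609310538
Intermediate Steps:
((-20140 - 1*(-21315)) + 31171)*((6695 + 9454) + 33604) = ((-20140 + 21315) + 31171)*(16149 + 33604) = (1175 + 31171)*49753 = 32346*49753 = 1609310538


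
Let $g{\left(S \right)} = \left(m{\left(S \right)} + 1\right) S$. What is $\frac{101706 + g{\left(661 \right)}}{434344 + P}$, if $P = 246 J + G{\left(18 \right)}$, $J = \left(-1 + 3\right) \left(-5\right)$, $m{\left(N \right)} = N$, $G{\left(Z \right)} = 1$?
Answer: $\frac{539288}{431885} \approx 1.2487$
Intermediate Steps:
$J = -10$ ($J = 2 \left(-5\right) = -10$)
$g{\left(S \right)} = S \left(1 + S\right)$ ($g{\left(S \right)} = \left(S + 1\right) S = \left(1 + S\right) S = S \left(1 + S\right)$)
$P = -2459$ ($P = 246 \left(-10\right) + 1 = -2460 + 1 = -2459$)
$\frac{101706 + g{\left(661 \right)}}{434344 + P} = \frac{101706 + 661 \left(1 + 661\right)}{434344 - 2459} = \frac{101706 + 661 \cdot 662}{431885} = \left(101706 + 437582\right) \frac{1}{431885} = 539288 \cdot \frac{1}{431885} = \frac{539288}{431885}$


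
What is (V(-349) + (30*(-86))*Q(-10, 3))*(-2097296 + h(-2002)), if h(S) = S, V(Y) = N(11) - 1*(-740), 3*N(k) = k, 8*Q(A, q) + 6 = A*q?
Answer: -25934027726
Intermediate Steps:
Q(A, q) = -¾ + A*q/8 (Q(A, q) = -¾ + (A*q)/8 = -¾ + A*q/8)
N(k) = k/3
V(Y) = 2231/3 (V(Y) = (⅓)*11 - 1*(-740) = 11/3 + 740 = 2231/3)
(V(-349) + (30*(-86))*Q(-10, 3))*(-2097296 + h(-2002)) = (2231/3 + (30*(-86))*(-¾ + (⅛)*(-10)*3))*(-2097296 - 2002) = (2231/3 - 2580*(-¾ - 15/4))*(-2099298) = (2231/3 - 2580*(-9/2))*(-2099298) = (2231/3 + 11610)*(-2099298) = (37061/3)*(-2099298) = -25934027726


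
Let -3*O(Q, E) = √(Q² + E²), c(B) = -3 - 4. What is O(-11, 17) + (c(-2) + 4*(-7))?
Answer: -35 - √410/3 ≈ -41.750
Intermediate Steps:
c(B) = -7
O(Q, E) = -√(E² + Q²)/3 (O(Q, E) = -√(Q² + E²)/3 = -√(E² + Q²)/3)
O(-11, 17) + (c(-2) + 4*(-7)) = -√(17² + (-11)²)/3 + (-7 + 4*(-7)) = -√(289 + 121)/3 + (-7 - 28) = -√410/3 - 35 = -35 - √410/3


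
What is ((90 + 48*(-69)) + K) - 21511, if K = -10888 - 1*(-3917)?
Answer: -31704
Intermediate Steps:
K = -6971 (K = -10888 + 3917 = -6971)
((90 + 48*(-69)) + K) - 21511 = ((90 + 48*(-69)) - 6971) - 21511 = ((90 - 3312) - 6971) - 21511 = (-3222 - 6971) - 21511 = -10193 - 21511 = -31704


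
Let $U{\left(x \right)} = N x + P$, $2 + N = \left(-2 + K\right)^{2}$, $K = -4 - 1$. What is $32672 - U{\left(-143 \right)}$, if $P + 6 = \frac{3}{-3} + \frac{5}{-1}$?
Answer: $39405$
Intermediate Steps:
$K = -5$ ($K = -4 - 1 = -5$)
$N = 47$ ($N = -2 + \left(-2 - 5\right)^{2} = -2 + \left(-7\right)^{2} = -2 + 49 = 47$)
$P = -12$ ($P = -6 + \left(\frac{3}{-3} + \frac{5}{-1}\right) = -6 + \left(3 \left(- \frac{1}{3}\right) + 5 \left(-1\right)\right) = -6 - 6 = -12$)
$U{\left(x \right)} = -12 + 47 x$ ($U{\left(x \right)} = 47 x - 12 = -12 + 47 x$)
$32672 - U{\left(-143 \right)} = 32672 - \left(-12 + 47 \left(-143\right)\right) = 32672 - \left(-12 - 6721\right) = 32672 - -6733 = 32672 + 6733 = 39405$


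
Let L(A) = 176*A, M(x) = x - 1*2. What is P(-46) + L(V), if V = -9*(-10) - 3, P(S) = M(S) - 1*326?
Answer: 14938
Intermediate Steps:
M(x) = -2 + x (M(x) = x - 2 = -2 + x)
P(S) = -328 + S (P(S) = (-2 + S) - 1*326 = (-2 + S) - 326 = -328 + S)
V = 87 (V = 90 - 3 = 87)
P(-46) + L(V) = (-328 - 46) + 176*87 = -374 + 15312 = 14938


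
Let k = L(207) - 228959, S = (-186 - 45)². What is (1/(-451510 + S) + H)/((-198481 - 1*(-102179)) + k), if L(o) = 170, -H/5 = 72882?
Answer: 656513471/585677179 ≈ 1.1209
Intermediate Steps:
H = -364410 (H = -5*72882 = -364410)
S = 53361 (S = (-231)² = 53361)
k = -228789 (k = 170 - 228959 = -228789)
(1/(-451510 + S) + H)/((-198481 - 1*(-102179)) + k) = (1/(-451510 + 53361) - 364410)/((-198481 - 1*(-102179)) - 228789) = (1/(-398149) - 364410)/((-198481 + 102179) - 228789) = (-1/398149 - 364410)/(-96302 - 228789) = -145089477091/398149/(-325091) = -145089477091/398149*(-1/325091) = 656513471/585677179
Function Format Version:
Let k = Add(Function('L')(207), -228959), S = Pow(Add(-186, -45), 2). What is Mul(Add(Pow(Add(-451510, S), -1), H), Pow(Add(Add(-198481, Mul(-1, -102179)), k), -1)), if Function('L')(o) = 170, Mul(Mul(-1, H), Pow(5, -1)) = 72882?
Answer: Rational(656513471, 585677179) ≈ 1.1209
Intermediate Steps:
H = -364410 (H = Mul(-5, 72882) = -364410)
S = 53361 (S = Pow(-231, 2) = 53361)
k = -228789 (k = Add(170, -228959) = -228789)
Mul(Add(Pow(Add(-451510, S), -1), H), Pow(Add(Add(-198481, Mul(-1, -102179)), k), -1)) = Mul(Add(Pow(Add(-451510, 53361), -1), -364410), Pow(Add(Add(-198481, Mul(-1, -102179)), -228789), -1)) = Mul(Add(Pow(-398149, -1), -364410), Pow(Add(Add(-198481, 102179), -228789), -1)) = Mul(Add(Rational(-1, 398149), -364410), Pow(Add(-96302, -228789), -1)) = Mul(Rational(-145089477091, 398149), Pow(-325091, -1)) = Mul(Rational(-145089477091, 398149), Rational(-1, 325091)) = Rational(656513471, 585677179)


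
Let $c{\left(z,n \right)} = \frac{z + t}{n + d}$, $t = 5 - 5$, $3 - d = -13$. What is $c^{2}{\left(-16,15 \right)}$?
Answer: $\frac{256}{961} \approx 0.26639$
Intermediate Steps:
$d = 16$ ($d = 3 - -13 = 3 + 13 = 16$)
$t = 0$ ($t = 5 - 5 = 0$)
$c{\left(z,n \right)} = \frac{z}{16 + n}$ ($c{\left(z,n \right)} = \frac{z + 0}{n + 16} = \frac{z}{16 + n}$)
$c^{2}{\left(-16,15 \right)} = \left(- \frac{16}{16 + 15}\right)^{2} = \left(- \frac{16}{31}\right)^{2} = \frac{256}{961}$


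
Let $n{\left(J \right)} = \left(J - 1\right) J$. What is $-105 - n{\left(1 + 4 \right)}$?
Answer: $-125$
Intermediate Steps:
$n{\left(J \right)} = J \left(-1 + J\right)$ ($n{\left(J \right)} = \left(-1 + J\right) J = J \left(-1 + J\right)$)
$-105 - n{\left(1 + 4 \right)} = -105 - \left(1 + 4\right) \left(-1 + \left(1 + 4\right)\right) = -105 - 5 \left(-1 + 5\right) = -105 - 5 \cdot 4 = -105 - 20 = -125$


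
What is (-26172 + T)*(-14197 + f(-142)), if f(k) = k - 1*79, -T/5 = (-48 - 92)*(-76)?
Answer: 1144385496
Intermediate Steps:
T = -53200 (T = -5*(-48 - 92)*(-76) = -(-700)*(-76) = -5*10640 = -53200)
f(k) = -79 + k (f(k) = k - 79 = -79 + k)
(-26172 + T)*(-14197 + f(-142)) = (-26172 - 53200)*(-14197 + (-79 - 142)) = -79372*(-14197 - 221) = -79372*(-14418) = 1144385496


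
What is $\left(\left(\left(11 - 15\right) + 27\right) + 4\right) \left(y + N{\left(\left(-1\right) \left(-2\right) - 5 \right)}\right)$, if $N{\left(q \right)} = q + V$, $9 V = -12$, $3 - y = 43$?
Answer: $-1197$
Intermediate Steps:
$y = -40$ ($y = 3 - 43 = -40$)
$V = - \frac{4}{3}$ ($V = \frac{1}{9} \left(-12\right) = - \frac{4}{3} \approx -1.3333$)
$N{\left(q \right)} = - \frac{4}{3} + q$ ($N{\left(q \right)} = q - \frac{4}{3} = - \frac{4}{3} + q$)
$\left(\left(\left(11 - 15\right) + 27\right) + 4\right) \left(y + N{\left(\left(-1\right) \left(-2\right) - 5 \right)}\right) = \left(\left(\left(11 - 15\right) + 27\right) + 4\right) \left(-40 - \frac{13}{3}\right) = \left(\left(-4 + 27\right) + 4\right) \left(-40 + \left(- \frac{4}{3} + \left(2 - 5\right)\right)\right) = \left(23 + 4\right) \left(-40 - \frac{13}{3}\right) = 27 \left(-40 - \frac{13}{3}\right) = 27 \left(- \frac{133}{3}\right) = -1197$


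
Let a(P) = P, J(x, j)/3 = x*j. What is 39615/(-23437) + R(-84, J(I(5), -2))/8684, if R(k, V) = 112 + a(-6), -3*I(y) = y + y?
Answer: -170766169/101763454 ≈ -1.6781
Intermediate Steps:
I(y) = -2*y/3 (I(y) = -(y + y)/3 = -2*y/3)
J(x, j) = 3*j*x (J(x, j) = 3*(x*j) = 3*(j*x) = 3*j*x)
R(k, V) = 106 (R(k, V) = 112 - 6 = 106)
39615/(-23437) + R(-84, J(I(5), -2))/8684 = 39615/(-23437) + 106/8684 = 39615*(-1/23437) + 106*(1/8684) = -39615/23437 + 53/4342 = -170766169/101763454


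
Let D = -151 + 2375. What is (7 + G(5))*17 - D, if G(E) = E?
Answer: -2020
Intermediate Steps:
D = 2224
(7 + G(5))*17 - D = (7 + 5)*17 - 1*2224 = 12*17 - 2224 = 204 - 2224 = -2020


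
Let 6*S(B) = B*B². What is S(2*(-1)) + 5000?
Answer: 14996/3 ≈ 4998.7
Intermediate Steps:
S(B) = B³/6 (S(B) = (B*B²)/6 = B³/6)
S(2*(-1)) + 5000 = (2*(-1))³/6 + 5000 = (⅙)*(-2)³ + 5000 = (⅙)*(-8) + 5000 = -4/3 + 5000 = 14996/3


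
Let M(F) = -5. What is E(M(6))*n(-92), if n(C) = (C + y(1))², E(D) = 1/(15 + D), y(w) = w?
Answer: 8281/10 ≈ 828.10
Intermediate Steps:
n(C) = (1 + C)² (n(C) = (C + 1)² = (1 + C)²)
E(M(6))*n(-92) = (1 - 92)²/(15 - 5) = (-91)²/10 = (⅒)*8281 = 8281/10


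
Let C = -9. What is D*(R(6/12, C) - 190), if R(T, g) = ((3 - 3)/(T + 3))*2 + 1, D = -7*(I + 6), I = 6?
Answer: 15876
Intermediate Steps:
D = -84 (D = -7*(6 + 6) = -7*12 = -84)
R(T, g) = 1 (R(T, g) = (0/(3 + T))*2 + 1 = 0*2 + 1 = 0 + 1 = 1)
D*(R(6/12, C) - 190) = -84*(1 - 190) = -84*(-189) = 15876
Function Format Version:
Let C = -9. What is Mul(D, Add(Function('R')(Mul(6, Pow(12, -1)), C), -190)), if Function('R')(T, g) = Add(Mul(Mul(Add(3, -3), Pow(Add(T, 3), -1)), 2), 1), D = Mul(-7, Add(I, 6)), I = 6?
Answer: 15876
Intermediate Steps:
D = -84 (D = Mul(-7, Add(6, 6)) = Mul(-7, 12) = -84)
Function('R')(T, g) = 1 (Function('R')(T, g) = Add(Mul(Mul(0, Pow(Add(3, T), -1)), 2), 1) = Add(Mul(0, 2), 1) = Add(0, 1) = 1)
Mul(D, Add(Function('R')(Mul(6, Pow(12, -1)), C), -190)) = Mul(-84, Add(1, -190)) = Mul(-84, -189) = 15876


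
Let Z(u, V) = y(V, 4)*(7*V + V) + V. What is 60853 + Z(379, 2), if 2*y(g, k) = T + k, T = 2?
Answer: 60903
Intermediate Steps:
y(g, k) = 1 + k/2 (y(g, k) = (2 + k)/2 = 1 + k/2)
Z(u, V) = 25*V (Z(u, V) = (1 + (1/2)*4)*(7*V + V) + V = (1 + 2)*(8*V) + V = 3*(8*V) + V = 24*V + V = 25*V)
60853 + Z(379, 2) = 60853 + 25*2 = 60853 + 50 = 60903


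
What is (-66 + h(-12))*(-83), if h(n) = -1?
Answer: 5561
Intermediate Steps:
(-66 + h(-12))*(-83) = (-66 - 1)*(-83) = -67*(-83) = 5561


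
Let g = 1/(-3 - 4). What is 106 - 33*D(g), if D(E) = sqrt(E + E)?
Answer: 106 - 33*I*sqrt(14)/7 ≈ 106.0 - 17.639*I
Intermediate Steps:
g = -1/7 (g = 1/(-7) = -1/7 ≈ -0.14286)
D(E) = sqrt(2)*sqrt(E) (D(E) = sqrt(2*E) = sqrt(2)*sqrt(E))
106 - 33*D(g) = 106 - 33*sqrt(2)*sqrt(-1/7) = 106 - 33*sqrt(2)*I*sqrt(7)/7 = 106 - 33*I*sqrt(14)/7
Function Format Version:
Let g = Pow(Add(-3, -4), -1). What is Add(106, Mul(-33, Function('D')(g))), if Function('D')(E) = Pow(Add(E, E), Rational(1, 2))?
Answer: Add(106, Mul(Rational(-33, 7), I, Pow(14, Rational(1, 2)))) ≈ Add(106.00, Mul(-17.639, I))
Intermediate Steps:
g = Rational(-1, 7) (g = Pow(-7, -1) = Rational(-1, 7) ≈ -0.14286)
Function('D')(E) = Mul(Pow(2, Rational(1, 2)), Pow(E, Rational(1, 2))) (Function('D')(E) = Pow(Mul(2, E), Rational(1, 2)) = Mul(Pow(2, Rational(1, 2)), Pow(E, Rational(1, 2))))
Add(106, Mul(-33, Function('D')(g))) = Add(106, Mul(-33, Mul(Pow(2, Rational(1, 2)), Pow(Rational(-1, 7), Rational(1, 2))))) = Add(106, Mul(-33, Mul(Pow(2, Rational(1, 2)), Mul(Rational(1, 7), I, Pow(7, Rational(1, 2)))))) = Add(106, Mul(-33, Mul(Rational(1, 7), I, Pow(14, Rational(1, 2))))) = Add(106, Mul(Rational(-33, 7), I, Pow(14, Rational(1, 2))))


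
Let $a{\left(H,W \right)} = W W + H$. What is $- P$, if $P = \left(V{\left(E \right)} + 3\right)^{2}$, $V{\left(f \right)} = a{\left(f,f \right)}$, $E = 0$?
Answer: $-9$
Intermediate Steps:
$a{\left(H,W \right)} = H + W^{2}$ ($a{\left(H,W \right)} = W^{2} + H = H + W^{2}$)
$V{\left(f \right)} = f + f^{2}$
$P = 9$ ($P = \left(0 \left(1 + 0\right) + 3\right)^{2} = \left(0 \cdot 1 + 3\right)^{2} = \left(0 + 3\right)^{2} = 3^{2} = 9$)
$- P = \left(-1\right) 9 = -9$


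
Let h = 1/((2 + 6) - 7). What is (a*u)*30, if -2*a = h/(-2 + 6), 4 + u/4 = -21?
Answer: 375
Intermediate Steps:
u = -100 (u = -16 + 4*(-21) = -16 - 84 = -100)
h = 1 (h = 1/(8 - 7) = 1/1 = 1)
a = -⅛ (a = -1/(2*(-2 + 6)) = -1/(2*4) = -1/8 = -½*¼ = -⅛ ≈ -0.12500)
(a*u)*30 = -⅛*(-100)*30 = (25/2)*30 = 375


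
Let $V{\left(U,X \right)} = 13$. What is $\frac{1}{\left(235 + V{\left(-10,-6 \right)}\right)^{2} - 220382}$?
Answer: $- \frac{1}{158878} \approx -6.2941 \cdot 10^{-6}$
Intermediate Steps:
$\frac{1}{\left(235 + V{\left(-10,-6 \right)}\right)^{2} - 220382} = \frac{1}{\left(235 + 13\right)^{2} - 220382} = \frac{1}{248^{2} - 220382} = \frac{1}{61504 - 220382} = \frac{1}{-158878} = - \frac{1}{158878}$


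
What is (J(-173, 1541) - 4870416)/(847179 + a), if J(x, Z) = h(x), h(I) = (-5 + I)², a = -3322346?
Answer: 4838732/2475167 ≈ 1.9549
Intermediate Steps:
J(x, Z) = (-5 + x)²
(J(-173, 1541) - 4870416)/(847179 + a) = ((-5 - 173)² - 4870416)/(847179 - 3322346) = ((-178)² - 4870416)/(-2475167) = (31684 - 4870416)*(-1/2475167) = -4838732*(-1/2475167) = 4838732/2475167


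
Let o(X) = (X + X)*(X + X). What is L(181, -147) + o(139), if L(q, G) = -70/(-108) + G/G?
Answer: 4173425/54 ≈ 77286.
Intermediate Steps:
L(q, G) = 89/54 (L(q, G) = -70*(-1/108) + 1 = 35/54 + 1 = 89/54)
o(X) = 4*X**2 (o(X) = (2*X)*(2*X) = 4*X**2)
L(181, -147) + o(139) = 89/54 + 4*139**2 = 89/54 + 4*19321 = 89/54 + 77284 = 4173425/54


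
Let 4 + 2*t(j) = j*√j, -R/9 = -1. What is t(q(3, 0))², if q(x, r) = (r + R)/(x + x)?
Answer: 155/32 - 3*√6/2 ≈ 1.1695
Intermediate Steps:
R = 9 (R = -9*(-1) = 9)
q(x, r) = (9 + r)/(2*x) (q(x, r) = (r + 9)/(x + x) = (9 + r)/((2*x)) = (9 + r)*(1/(2*x)) = (9 + r)/(2*x))
t(j) = -2 + j^(3/2)/2 (t(j) = -2 + (j*√j)/2 = -2 + j^(3/2)/2)
t(q(3, 0))² = (-2 + ((½)*(9 + 0)/3)^(3/2)/2)² = (-2 + ((½)*(⅓)*9)^(3/2)/2)² = (-2 + (3/2)^(3/2)/2)² = (-2 + (3*√6/4)/2)² = (-2 + 3*√6/8)²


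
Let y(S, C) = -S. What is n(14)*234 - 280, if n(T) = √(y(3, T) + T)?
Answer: -280 + 234*√11 ≈ 496.09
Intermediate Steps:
n(T) = √(-3 + T) (n(T) = √(-1*3 + T) = √(-3 + T))
n(14)*234 - 280 = √(-3 + 14)*234 - 280 = √11*234 - 280 = 234*√11 - 280 = -280 + 234*√11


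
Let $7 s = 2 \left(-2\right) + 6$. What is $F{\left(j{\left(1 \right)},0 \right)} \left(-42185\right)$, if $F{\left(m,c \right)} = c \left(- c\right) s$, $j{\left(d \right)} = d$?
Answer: $0$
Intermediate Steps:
$s = \frac{2}{7}$ ($s = \frac{2 \left(-2\right) + 6}{7} = \frac{-4 + 6}{7} = \frac{1}{7} \cdot 2 = \frac{2}{7} \approx 0.28571$)
$F{\left(m,c \right)} = - \frac{2 c^{2}}{7}$ ($F{\left(m,c \right)} = c \left(- c\right) \frac{2}{7} = - c^{2} \cdot \frac{2}{7} = - \frac{2 c^{2}}{7}$)
$F{\left(j{\left(1 \right)},0 \right)} \left(-42185\right) = - \frac{2 \cdot 0^{2}}{7} \left(-42185\right) = \left(- \frac{2}{7}\right) 0 \left(-42185\right) = 0 \left(-42185\right) = 0$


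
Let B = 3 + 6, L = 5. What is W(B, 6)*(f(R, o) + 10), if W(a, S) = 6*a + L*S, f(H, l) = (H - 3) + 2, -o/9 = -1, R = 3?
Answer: 1008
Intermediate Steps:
o = 9 (o = -9*(-1) = 9)
B = 9
f(H, l) = -1 + H (f(H, l) = (-3 + H) + 2 = -1 + H)
W(a, S) = 5*S + 6*a (W(a, S) = 6*a + 5*S = 5*S + 6*a)
W(B, 6)*(f(R, o) + 10) = (5*6 + 6*9)*((-1 + 3) + 10) = (30 + 54)*(2 + 10) = 84*12 = 1008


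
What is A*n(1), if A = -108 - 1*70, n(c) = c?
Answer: -178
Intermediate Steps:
A = -178 (A = -108 - 70 = -178)
A*n(1) = -178*1 = -178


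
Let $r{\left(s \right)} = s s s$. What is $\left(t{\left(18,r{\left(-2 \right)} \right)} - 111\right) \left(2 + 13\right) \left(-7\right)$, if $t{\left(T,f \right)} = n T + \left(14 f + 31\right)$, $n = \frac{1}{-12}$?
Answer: $\frac{40635}{2} \approx 20318.0$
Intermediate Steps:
$n = - \frac{1}{12} \approx -0.083333$
$r{\left(s \right)} = s^{3}$ ($r{\left(s \right)} = s^{2} s = s^{3}$)
$t{\left(T,f \right)} = 31 + 14 f - \frac{T}{12}$ ($t{\left(T,f \right)} = - \frac{T}{12} + \left(14 f + 31\right) = - \frac{T}{12} + \left(31 + 14 f\right) = 31 + 14 f - \frac{T}{12}$)
$\left(t{\left(18,r{\left(-2 \right)} \right)} - 111\right) \left(2 + 13\right) \left(-7\right) = \left(\left(31 + 14 \left(-2\right)^{3} - \frac{3}{2}\right) - 111\right) \left(2 + 13\right) \left(-7\right) = \left(\left(31 + 14 \left(-8\right) - \frac{3}{2}\right) - 111\right) 15 \left(-7\right) = \left(\left(31 - 112 - \frac{3}{2}\right) - 111\right) \left(-105\right) = \left(- \frac{165}{2} - 111\right) \left(-105\right) = \left(- \frac{387}{2}\right) \left(-105\right) = \frac{40635}{2}$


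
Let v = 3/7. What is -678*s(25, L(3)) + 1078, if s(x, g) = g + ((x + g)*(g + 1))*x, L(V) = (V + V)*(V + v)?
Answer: -817095152/49 ≈ -1.6675e+7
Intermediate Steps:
v = 3/7 (v = 3*(1/7) = 3/7 ≈ 0.42857)
L(V) = 2*V*(3/7 + V) (L(V) = (V + V)*(V + 3/7) = (2*V)*(3/7 + V) = 2*V*(3/7 + V))
s(x, g) = g + x*(1 + g)*(g + x) (s(x, g) = g + ((g + x)*(1 + g))*x = g + ((1 + g)*(g + x))*x = g + x*(1 + g)*(g + x))
-678*s(25, L(3)) + 1078 = -678*((2/7)*3*(3 + 7*3) + 25**2 + ((2/7)*3*(3 + 7*3))*25 + ((2/7)*3*(3 + 7*3))*25**2 + 25*((2/7)*3*(3 + 7*3))**2) + 1078 = -678*((2/7)*3*(3 + 21) + 625 + ((2/7)*3*(3 + 21))*25 + ((2/7)*3*(3 + 21))*625 + 25*((2/7)*3*(3 + 21))**2) + 1078 = -678*((2/7)*3*24 + 625 + ((2/7)*3*24)*25 + ((2/7)*3*24)*625 + 25*((2/7)*3*24)**2) + 1078 = -678*(144/7 + 625 + (144/7)*25 + (144/7)*625 + 25*(144/7)**2) + 1078 = -678*(144/7 + 625 + 3600/7 + 90000/7 + 25*(20736/49)) + 1078 = -678*(144/7 + 625 + 3600/7 + 90000/7 + 518400/49) + 1078 = -678*1205233/49 + 1078 = -817147974/49 + 1078 = -817095152/49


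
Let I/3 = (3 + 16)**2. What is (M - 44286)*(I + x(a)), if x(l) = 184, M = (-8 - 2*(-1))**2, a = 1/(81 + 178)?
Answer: -56064750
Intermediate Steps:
a = 1/259 ≈ 0.0038610
M = 36 (M = (-8 + 2)**2 = (-6)**2 = 36)
I = 1083 (I = 3*(3 + 16)**2 = 3*19**2 = 3*361 = 1083)
(M - 44286)*(I + x(a)) = (36 - 44286)*(1083 + 184) = -44250*1267 = -56064750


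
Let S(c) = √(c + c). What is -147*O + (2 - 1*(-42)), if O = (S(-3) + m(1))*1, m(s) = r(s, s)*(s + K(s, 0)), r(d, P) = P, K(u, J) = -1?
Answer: 44 - 147*I*√6 ≈ 44.0 - 360.08*I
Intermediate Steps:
S(c) = √2*√c (S(c) = √(2*c) = √2*√c)
m(s) = s*(-1 + s) (m(s) = s*(s - 1) = s*(-1 + s))
O = I*√6 (O = (√2*√(-3) + 1*(-1 + 1))*1 = (√2*(I*√3) + 1*0)*1 = (I*√6 + 0)*1 = (I*√6)*1 = I*√6 ≈ 2.4495*I)
-147*O + (2 - 1*(-42)) = -147*I*√6 + (2 - 1*(-42)) = -147*I*√6 + (2 + 42) = -147*I*√6 + 44 = 44 - 147*I*√6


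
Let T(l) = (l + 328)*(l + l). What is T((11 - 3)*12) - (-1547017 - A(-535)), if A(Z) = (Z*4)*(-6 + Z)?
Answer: 2786165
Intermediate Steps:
T(l) = 2*l*(328 + l) (T(l) = (328 + l)*(2*l) = 2*l*(328 + l))
A(Z) = 4*Z*(-6 + Z) (A(Z) = (4*Z)*(-6 + Z) = 4*Z*(-6 + Z))
T((11 - 3)*12) - (-1547017 - A(-535)) = 2*((11 - 3)*12)*(328 + (11 - 3)*12) - (-1547017 - 4*(-535)*(-6 - 535)) = 2*(8*12)*(328 + 8*12) - (-1547017 - 4*(-535)*(-541)) = 2*96*(328 + 96) - (-1547017 - 1*1157740) = 2*96*424 - (-1547017 - 1157740) = 81408 - 1*(-2704757) = 81408 + 2704757 = 2786165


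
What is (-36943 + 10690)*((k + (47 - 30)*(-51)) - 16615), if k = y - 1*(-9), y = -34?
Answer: 459611271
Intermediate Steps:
k = -25 (k = -34 - 1*(-9) = -34 + 9 = -25)
(-36943 + 10690)*((k + (47 - 30)*(-51)) - 16615) = (-36943 + 10690)*((-25 + (47 - 30)*(-51)) - 16615) = -26253*((-25 + 17*(-51)) - 16615) = -26253*((-25 - 867) - 16615) = -26253*(-892 - 16615) = -26253*(-17507) = 459611271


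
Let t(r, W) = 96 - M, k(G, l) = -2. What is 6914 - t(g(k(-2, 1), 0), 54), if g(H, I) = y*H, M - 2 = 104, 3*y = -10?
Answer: 6924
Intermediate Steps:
y = -10/3 (y = (⅓)*(-10) = -10/3 ≈ -3.3333)
M = 106 (M = 2 + 104 = 106)
g(H, I) = -10*H/3
t(r, W) = -10 (t(r, W) = 96 - 1*106 = 96 - 106 = -10)
6914 - t(g(k(-2, 1), 0), 54) = 6914 - 1*(-10) = 6914 + 10 = 6924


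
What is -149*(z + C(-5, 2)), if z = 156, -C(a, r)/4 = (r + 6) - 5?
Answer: -21456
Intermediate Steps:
C(a, r) = -4 - 4*r (C(a, r) = -4*((r + 6) - 5) = -4*((6 + r) - 5) = -4*(1 + r) = -4 - 4*r)
-149*(z + C(-5, 2)) = -149*(156 + (-4 - 4*2)) = -149*(156 + (-4 - 8)) = -149*(156 - 12) = -149*144 = -21456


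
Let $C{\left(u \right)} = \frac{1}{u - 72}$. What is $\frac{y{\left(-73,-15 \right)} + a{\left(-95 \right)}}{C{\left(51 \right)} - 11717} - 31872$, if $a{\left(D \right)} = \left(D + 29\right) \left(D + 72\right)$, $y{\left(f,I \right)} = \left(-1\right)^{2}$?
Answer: $- \frac{7842392475}{246058} \approx -31872.0$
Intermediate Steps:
$y{\left(f,I \right)} = 1$
$a{\left(D \right)} = \left(29 + D\right) \left(72 + D\right)$
$C{\left(u \right)} = \frac{1}{-72 + u}$
$\frac{y{\left(-73,-15 \right)} + a{\left(-95 \right)}}{C{\left(51 \right)} - 11717} - 31872 = \frac{1 + \left(2088 + \left(-95\right)^{2} + 101 \left(-95\right)\right)}{\frac{1}{-72 + 51} - 11717} - 31872 = \frac{1 + \left(2088 + 9025 - 9595\right)}{\frac{1}{-21} - 11717} - 31872 = \frac{1 + 1518}{- \frac{1}{21} - 11717} - 31872 = \frac{1519}{- \frac{246058}{21}} - 31872 = 1519 \left(- \frac{21}{246058}\right) - 31872 = - \frac{31899}{246058} - 31872 = - \frac{7842392475}{246058}$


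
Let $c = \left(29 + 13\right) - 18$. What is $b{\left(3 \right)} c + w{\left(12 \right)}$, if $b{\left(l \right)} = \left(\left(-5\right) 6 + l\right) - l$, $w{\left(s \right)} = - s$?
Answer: $-732$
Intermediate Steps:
$c = 24$ ($c = 42 - 18 = 24$)
$b{\left(l \right)} = -30$ ($b{\left(l \right)} = \left(-30 + l\right) - l = -30$)
$b{\left(3 \right)} c + w{\left(12 \right)} = \left(-30\right) 24 - 12 = -720 - 12 = -732$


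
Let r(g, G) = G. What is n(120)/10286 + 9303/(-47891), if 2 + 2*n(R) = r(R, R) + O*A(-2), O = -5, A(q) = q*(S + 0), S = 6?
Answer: -91428359/492606826 ≈ -0.18560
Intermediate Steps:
A(q) = 6*q (A(q) = q*(6 + 0) = q*6 = 6*q)
n(R) = 29 + R/2 (n(R) = -1 + (R - 30*(-2))/2 = -1 + (R - 5*(-12))/2 = -1 + (R + 60)/2 = -1 + (60 + R)/2 = -1 + (30 + R/2) = 29 + R/2)
n(120)/10286 + 9303/(-47891) = (29 + (1/2)*120)/10286 + 9303/(-47891) = (29 + 60)*(1/10286) + 9303*(-1/47891) = 89*(1/10286) - 9303/47891 = 89/10286 - 9303/47891 = -91428359/492606826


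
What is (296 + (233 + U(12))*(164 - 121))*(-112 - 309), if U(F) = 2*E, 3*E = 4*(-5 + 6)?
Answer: -13172669/3 ≈ -4.3909e+6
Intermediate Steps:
E = 4/3 (E = (4*(-5 + 6))/3 = (4*1)/3 = (1/3)*4 = 4/3 ≈ 1.3333)
U(F) = 8/3 (U(F) = 2*(4/3) = 8/3)
(296 + (233 + U(12))*(164 - 121))*(-112 - 309) = (296 + (233 + 8/3)*(164 - 121))*(-112 - 309) = (296 + (707/3)*43)*(-421) = (296 + 30401/3)*(-421) = (31289/3)*(-421) = -13172669/3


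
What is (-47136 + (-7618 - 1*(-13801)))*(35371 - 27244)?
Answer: -332825031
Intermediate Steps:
(-47136 + (-7618 - 1*(-13801)))*(35371 - 27244) = (-47136 + (-7618 + 13801))*8127 = (-47136 + 6183)*8127 = -40953*8127 = -332825031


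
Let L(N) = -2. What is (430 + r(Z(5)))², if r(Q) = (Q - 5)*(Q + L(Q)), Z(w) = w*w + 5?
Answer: 1276900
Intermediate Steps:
Z(w) = 5 + w² (Z(w) = w² + 5 = 5 + w²)
r(Q) = (-5 + Q)*(-2 + Q) (r(Q) = (Q - 5)*(Q - 2) = (-5 + Q)*(-2 + Q))
(430 + r(Z(5)))² = (430 + (10 + (5 + 5²)² - 7*(5 + 5²)))² = (430 + (10 + (5 + 25)² - 7*(5 + 25)))² = (430 + (10 + 30² - 7*30))² = (430 + (10 + 900 - 210))² = (430 + 700)² = 1130² = 1276900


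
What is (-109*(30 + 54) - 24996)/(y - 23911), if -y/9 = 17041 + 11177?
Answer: 34152/277873 ≈ 0.12291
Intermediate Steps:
y = -253962 (y = -9*(17041 + 11177) = -9*28218 = -253962)
(-109*(30 + 54) - 24996)/(y - 23911) = (-109*(30 + 54) - 24996)/(-253962 - 23911) = (-109*84 - 24996)/(-277873) = (-9156 - 24996)*(-1/277873) = -34152*(-1/277873) = 34152/277873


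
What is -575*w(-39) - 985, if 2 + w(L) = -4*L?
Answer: -89535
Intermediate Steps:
w(L) = -2 - 4*L
-575*w(-39) - 985 = -575*(-2 - 4*(-39)) - 985 = -575*(-2 + 156) - 985 = -575*154 - 985 = -88550 - 985 = -89535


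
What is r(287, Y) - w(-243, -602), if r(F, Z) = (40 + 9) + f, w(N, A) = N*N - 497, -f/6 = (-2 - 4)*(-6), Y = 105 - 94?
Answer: -58719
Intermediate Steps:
Y = 11
f = -216 (f = -6*(-2 - 4)*(-6) = -(-36)*(-6) = -6*36 = -216)
w(N, A) = -497 + N² (w(N, A) = N² - 497 = -497 + N²)
r(F, Z) = -167 (r(F, Z) = (40 + 9) - 216 = 49 - 216 = -167)
r(287, Y) - w(-243, -602) = -167 - (-497 + (-243)²) = -167 - (-497 + 59049) = -167 - 1*58552 = -167 - 58552 = -58719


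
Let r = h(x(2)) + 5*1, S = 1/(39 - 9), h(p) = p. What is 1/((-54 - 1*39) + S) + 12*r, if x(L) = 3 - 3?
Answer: 167310/2789 ≈ 59.989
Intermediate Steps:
x(L) = 0
S = 1/30 ≈ 0.033333
r = 5 (r = 0 + 5*1 = 0 + 5 = 5)
1/((-54 - 1*39) + S) + 12*r = 1/((-54 - 1*39) + 1/30) + 12*5 = 1/((-54 - 39) + 1/30) + 60 = 1/(-93 + 1/30) + 60 = 1/(-2789/30) + 60 = -30/2789 + 60 = 167310/2789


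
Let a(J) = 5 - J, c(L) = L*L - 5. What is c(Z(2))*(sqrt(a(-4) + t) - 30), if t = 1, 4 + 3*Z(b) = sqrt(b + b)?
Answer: 410/3 - 41*sqrt(10)/9 ≈ 122.26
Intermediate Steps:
Z(b) = -4/3 + sqrt(2)*sqrt(b)/3 (Z(b) = -4/3 + sqrt(b + b)/3 = -4/3 + sqrt(2*b)/3 = -4/3 + (sqrt(2)*sqrt(b))/3 = -4/3 + sqrt(2)*sqrt(b)/3)
c(L) = -5 + L**2 (c(L) = L**2 - 5 = -5 + L**2)
c(Z(2))*(sqrt(a(-4) + t) - 30) = (-5 + (-4/3 + sqrt(2)*sqrt(2)/3)**2)*(sqrt((5 - 1*(-4)) + 1) - 30) = (-5 + (-4/3 + 2/3)**2)*(sqrt((5 + 4) + 1) - 30) = (-5 + (-2/3)**2)*(sqrt(9 + 1) - 30) = (-5 + 4/9)*(sqrt(10) - 30) = -41*(-30 + sqrt(10))/9 = 410/3 - 41*sqrt(10)/9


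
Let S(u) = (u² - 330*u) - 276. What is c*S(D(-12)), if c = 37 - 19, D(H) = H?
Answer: 68904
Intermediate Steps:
c = 18
S(u) = -276 + u² - 330*u
c*S(D(-12)) = 18*(-276 + (-12)² - 330*(-12)) = 18*(-276 + 144 + 3960) = 18*3828 = 68904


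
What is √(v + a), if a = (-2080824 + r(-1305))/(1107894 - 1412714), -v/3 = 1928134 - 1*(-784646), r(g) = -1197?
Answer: I*√189043779452143695/152410 ≈ 2852.8*I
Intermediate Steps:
v = -8138340 (v = -3*(1928134 - 1*(-784646)) = -3*(1928134 + 784646) = -3*2712780 = -8138340)
a = 2082021/304820 (a = (-2080824 - 1197)/(1107894 - 1412714) = -2082021/(-304820) = -2082021*(-1/304820) = 2082021/304820 ≈ 6.8303)
√(v + a) = √(-8138340 + 2082021/304820) = √(-2480726716779/304820) = I*√189043779452143695/152410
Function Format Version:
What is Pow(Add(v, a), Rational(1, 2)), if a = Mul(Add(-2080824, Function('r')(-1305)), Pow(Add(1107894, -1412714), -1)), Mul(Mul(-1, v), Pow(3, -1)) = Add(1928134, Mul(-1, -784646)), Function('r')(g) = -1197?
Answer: Mul(Rational(1, 152410), I, Pow(189043779452143695, Rational(1, 2))) ≈ Mul(2852.8, I)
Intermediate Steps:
v = -8138340 (v = Mul(-3, Add(1928134, Mul(-1, -784646))) = Mul(-3, Add(1928134, 784646)) = Mul(-3, 2712780) = -8138340)
a = Rational(2082021, 304820) (a = Mul(Add(-2080824, -1197), Pow(Add(1107894, -1412714), -1)) = Mul(-2082021, Pow(-304820, -1)) = Mul(-2082021, Rational(-1, 304820)) = Rational(2082021, 304820) ≈ 6.8303)
Pow(Add(v, a), Rational(1, 2)) = Pow(Add(-8138340, Rational(2082021, 304820)), Rational(1, 2)) = Pow(Rational(-2480726716779, 304820), Rational(1, 2)) = Mul(Rational(1, 152410), I, Pow(189043779452143695, Rational(1, 2)))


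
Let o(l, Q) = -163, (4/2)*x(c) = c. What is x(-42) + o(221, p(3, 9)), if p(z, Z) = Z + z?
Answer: -184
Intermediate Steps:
x(c) = c/2
x(-42) + o(221, p(3, 9)) = (½)*(-42) - 163 = -21 - 163 = -184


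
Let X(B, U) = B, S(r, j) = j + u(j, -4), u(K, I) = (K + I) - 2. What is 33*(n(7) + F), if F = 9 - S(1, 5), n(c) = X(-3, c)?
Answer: 66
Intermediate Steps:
u(K, I) = -2 + I + K (u(K, I) = (I + K) - 2 = -2 + I + K)
S(r, j) = -6 + 2*j (S(r, j) = j + (-2 - 4 + j) = j + (-6 + j) = -6 + 2*j)
n(c) = -3
F = 5 (F = 9 - (-6 + 2*5) = 9 - (-6 + 10) = 9 - 1*4 = 9 - 4 = 5)
33*(n(7) + F) = 33*(-3 + 5) = 33*2 = 66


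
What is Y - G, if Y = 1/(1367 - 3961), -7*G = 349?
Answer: 905299/18158 ≈ 49.857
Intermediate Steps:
G = -349/7 (G = -1/7*349 = -349/7 ≈ -49.857)
Y = -1/2594 (Y = 1/(-2594) = -1/2594 ≈ -0.00038551)
Y - G = -1/2594 - 1*(-349/7) = -1/2594 + 349/7 = 905299/18158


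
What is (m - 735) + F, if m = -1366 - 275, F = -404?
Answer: -2780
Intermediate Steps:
m = -1641
(m - 735) + F = (-1641 - 735) - 404 = -2376 - 404 = -2780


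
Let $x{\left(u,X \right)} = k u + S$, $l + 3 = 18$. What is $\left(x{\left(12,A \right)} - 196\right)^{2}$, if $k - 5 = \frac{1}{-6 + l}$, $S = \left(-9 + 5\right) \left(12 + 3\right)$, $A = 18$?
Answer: $\frac{341056}{9} \approx 37895.0$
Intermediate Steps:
$l = 15$ ($l = -3 + 18 = 15$)
$S = -60$ ($S = \left(-4\right) 15 = -60$)
$k = \frac{46}{9}$ ($k = 5 + \frac{1}{-6 + 15} = 5 + \frac{1}{9} = \frac{46}{9} \approx 5.1111$)
$x{\left(u,X \right)} = -60 + \frac{46 u}{9}$ ($x{\left(u,X \right)} = \frac{46 u}{9} - 60 = -60 + \frac{46 u}{9}$)
$\left(x{\left(12,A \right)} - 196\right)^{2} = \left(\left(-60 + \frac{46}{9} \cdot 12\right) - 196\right)^{2} = \left(\left(-60 + \frac{184}{3}\right) - 196\right)^{2} = \left(\frac{4}{3} - 196\right)^{2} = \left(- \frac{584}{3}\right)^{2} = \frac{341056}{9}$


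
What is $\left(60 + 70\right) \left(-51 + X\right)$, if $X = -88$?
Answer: $-18070$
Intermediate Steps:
$\left(60 + 70\right) \left(-51 + X\right) = \left(60 + 70\right) \left(-51 - 88\right) = 130 \left(-139\right) = -18070$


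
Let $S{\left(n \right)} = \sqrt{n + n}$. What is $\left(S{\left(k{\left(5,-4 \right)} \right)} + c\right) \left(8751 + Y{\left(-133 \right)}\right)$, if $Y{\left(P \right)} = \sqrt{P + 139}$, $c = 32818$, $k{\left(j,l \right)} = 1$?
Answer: $\left(8751 + \sqrt{6}\right) \left(32818 + \sqrt{2}\right) \approx 2.8728 \cdot 10^{8}$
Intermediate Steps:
$S{\left(n \right)} = \sqrt{2} \sqrt{n}$ ($S{\left(n \right)} = \sqrt{2 n} = \sqrt{2} \sqrt{n}$)
$Y{\left(P \right)} = \sqrt{139 + P}$
$\left(S{\left(k{\left(5,-4 \right)} \right)} + c\right) \left(8751 + Y{\left(-133 \right)}\right) = \left(\sqrt{2} \sqrt{1} + 32818\right) \left(8751 + \sqrt{139 - 133}\right) = \left(\sqrt{2} \cdot 1 + 32818\right) \left(8751 + \sqrt{6}\right) = \left(\sqrt{2} + 32818\right) \left(8751 + \sqrt{6}\right) = \left(32818 + \sqrt{2}\right) \left(8751 + \sqrt{6}\right) = \left(8751 + \sqrt{6}\right) \left(32818 + \sqrt{2}\right)$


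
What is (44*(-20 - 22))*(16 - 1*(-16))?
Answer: -59136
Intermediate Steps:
(44*(-20 - 22))*(16 - 1*(-16)) = (44*(-42))*(16 + 16) = -1848*32 = -59136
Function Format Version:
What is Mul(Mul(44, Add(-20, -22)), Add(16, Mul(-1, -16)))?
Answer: -59136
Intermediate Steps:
Mul(Mul(44, Add(-20, -22)), Add(16, Mul(-1, -16))) = Mul(Mul(44, -42), Add(16, 16)) = Mul(-1848, 32) = -59136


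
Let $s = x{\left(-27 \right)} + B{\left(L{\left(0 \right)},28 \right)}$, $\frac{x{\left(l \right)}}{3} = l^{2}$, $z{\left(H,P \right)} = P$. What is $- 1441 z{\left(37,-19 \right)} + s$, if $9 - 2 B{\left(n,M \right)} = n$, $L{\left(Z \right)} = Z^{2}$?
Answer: $\frac{59141}{2} \approx 29571.0$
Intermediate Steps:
$B{\left(n,M \right)} = \frac{9}{2} - \frac{n}{2}$
$x{\left(l \right)} = 3 l^{2}$
$s = \frac{4383}{2}$ ($s = 3 \left(-27\right)^{2} + \left(\frac{9}{2} - \frac{0^{2}}{2}\right) = 3 \cdot 729 + \left(\frac{9}{2} - 0\right) = 2187 + \left(\frac{9}{2} + 0\right) = 2187 + \frac{9}{2} = \frac{4383}{2} \approx 2191.5$)
$- 1441 z{\left(37,-19 \right)} + s = \left(-1441\right) \left(-19\right) + \frac{4383}{2} = 27379 + \frac{4383}{2} = \frac{59141}{2}$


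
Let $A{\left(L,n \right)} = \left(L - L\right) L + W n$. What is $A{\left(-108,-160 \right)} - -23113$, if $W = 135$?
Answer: $1513$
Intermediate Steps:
$A{\left(L,n \right)} = 135 n$ ($A{\left(L,n \right)} = \left(L - L\right) L + 135 n = 0 L + 135 n = 0 + 135 n = 135 n$)
$A{\left(-108,-160 \right)} - -23113 = 135 \left(-160\right) - -23113 = -21600 + 23113 = 1513$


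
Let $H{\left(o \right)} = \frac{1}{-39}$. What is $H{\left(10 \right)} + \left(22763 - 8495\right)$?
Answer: $\frac{556451}{39} \approx 14268.0$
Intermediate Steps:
$H{\left(o \right)} = - \frac{1}{39}$
$H{\left(10 \right)} + \left(22763 - 8495\right) = - \frac{1}{39} + \left(22763 - 8495\right) = - \frac{1}{39} + 14268 = \frac{556451}{39}$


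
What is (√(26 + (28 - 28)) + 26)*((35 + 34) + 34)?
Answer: 2678 + 103*√26 ≈ 3203.2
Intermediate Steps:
(√(26 + (28 - 28)) + 26)*((35 + 34) + 34) = (√(26 + 0) + 26)*(69 + 34) = (√26 + 26)*103 = (26 + √26)*103 = 2678 + 103*√26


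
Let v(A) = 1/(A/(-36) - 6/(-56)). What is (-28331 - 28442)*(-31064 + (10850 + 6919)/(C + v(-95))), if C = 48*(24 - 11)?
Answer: 63440116873493/36005 ≈ 1.7620e+9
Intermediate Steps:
v(A) = 1/(3/28 - A/36) (v(A) = 1/(A*(-1/36) - 6*(-1/56)) = 1/(-A/36 + 3/28) = 1/(3/28 - A/36))
C = 624 (C = 48*13 = 624)
(-28331 - 28442)*(-31064 + (10850 + 6919)/(C + v(-95))) = (-28331 - 28442)*(-31064 + (10850 + 6919)/(624 - 252/(-27 + 7*(-95)))) = -56773*(-31064 + 17769/(624 - 252/(-27 - 665))) = -56773*(-31064 + 17769/(624 - 252/(-692))) = -56773*(-31064 + 17769/(624 - 252*(-1/692))) = -56773*(-31064 + 17769/(624 + 63/173)) = -56773*(-31064 + 17769/(108015/173)) = -56773*(-31064 + 17769*(173/108015)) = -56773*(-31064 + 1024679/36005) = -56773*(-1117434641/36005) = 63440116873493/36005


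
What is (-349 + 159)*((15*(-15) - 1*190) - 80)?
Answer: 94050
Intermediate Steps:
(-349 + 159)*((15*(-15) - 1*190) - 80) = -190*((-225 - 190) - 80) = -190*(-415 - 80) = -190*(-495) = 94050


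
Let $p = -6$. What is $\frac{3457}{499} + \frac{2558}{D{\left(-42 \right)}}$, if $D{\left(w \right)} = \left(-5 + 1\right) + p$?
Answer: $- \frac{620936}{2495} \approx -248.87$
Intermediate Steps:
$D{\left(w \right)} = -10$ ($D{\left(w \right)} = \left(-5 + 1\right) - 6 = -4 - 6 = -10$)
$\frac{3457}{499} + \frac{2558}{D{\left(-42 \right)}} = \frac{3457}{499} + \frac{2558}{-10} = 3457 \cdot \frac{1}{499} + 2558 \left(- \frac{1}{10}\right) = \frac{3457}{499} - \frac{1279}{5} = - \frac{620936}{2495}$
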